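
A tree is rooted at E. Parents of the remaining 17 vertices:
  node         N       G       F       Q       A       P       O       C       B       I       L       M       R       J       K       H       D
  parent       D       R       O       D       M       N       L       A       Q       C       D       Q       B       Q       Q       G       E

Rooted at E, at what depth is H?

E → D → Q → B → R → G → H — 6 edges.

6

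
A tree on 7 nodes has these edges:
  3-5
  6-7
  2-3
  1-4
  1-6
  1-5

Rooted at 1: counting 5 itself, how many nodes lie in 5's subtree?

3

5's subtree: {5, 3, 2}, size 3.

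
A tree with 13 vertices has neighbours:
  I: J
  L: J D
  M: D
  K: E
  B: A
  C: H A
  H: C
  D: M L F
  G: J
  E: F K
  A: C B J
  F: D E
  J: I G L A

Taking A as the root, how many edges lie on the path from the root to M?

4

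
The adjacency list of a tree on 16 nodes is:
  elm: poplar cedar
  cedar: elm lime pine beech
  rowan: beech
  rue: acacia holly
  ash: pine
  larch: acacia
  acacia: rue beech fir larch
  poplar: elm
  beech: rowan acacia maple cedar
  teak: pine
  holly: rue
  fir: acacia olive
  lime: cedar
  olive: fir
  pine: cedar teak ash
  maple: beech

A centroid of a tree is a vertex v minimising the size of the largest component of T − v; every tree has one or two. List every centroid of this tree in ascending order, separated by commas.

Delete beech: the remaining components have sizes 7, 6, 1, 1. Max 7 ≤ 8, so beech is a centroid.
Every other node leaves some component of size > 8, so the centroid is unique.

beech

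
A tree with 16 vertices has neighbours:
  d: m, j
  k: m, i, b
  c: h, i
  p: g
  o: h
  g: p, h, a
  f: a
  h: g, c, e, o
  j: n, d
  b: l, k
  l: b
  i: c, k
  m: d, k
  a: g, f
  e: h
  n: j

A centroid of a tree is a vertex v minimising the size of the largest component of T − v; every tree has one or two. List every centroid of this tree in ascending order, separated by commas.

Removing c splits the tree into components of sizes 8, 7; the largest is 8 ≤ ⌊16/2⌋ = 8.
i is adjacent to c and is also a centroid (the largest component after removing it is likewise 8).

c, i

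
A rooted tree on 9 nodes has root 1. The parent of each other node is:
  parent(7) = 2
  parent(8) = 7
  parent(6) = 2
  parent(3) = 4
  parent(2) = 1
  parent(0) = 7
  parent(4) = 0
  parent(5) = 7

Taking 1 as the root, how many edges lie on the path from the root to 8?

3

Climbing from 8 to the root: 8 → 7 → 2 → 1. That's 3 steps.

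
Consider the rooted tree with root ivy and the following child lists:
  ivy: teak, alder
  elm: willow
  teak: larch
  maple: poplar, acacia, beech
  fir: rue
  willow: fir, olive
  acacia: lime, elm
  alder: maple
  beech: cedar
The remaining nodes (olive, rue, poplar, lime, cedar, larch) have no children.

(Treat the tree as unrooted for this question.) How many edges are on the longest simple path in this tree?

Starting from larch, a farthest node is rue at distance 9.
One longest path: larch–teak–ivy–alder–maple–acacia–elm–willow–fir–rue.
So the diameter is 9.

9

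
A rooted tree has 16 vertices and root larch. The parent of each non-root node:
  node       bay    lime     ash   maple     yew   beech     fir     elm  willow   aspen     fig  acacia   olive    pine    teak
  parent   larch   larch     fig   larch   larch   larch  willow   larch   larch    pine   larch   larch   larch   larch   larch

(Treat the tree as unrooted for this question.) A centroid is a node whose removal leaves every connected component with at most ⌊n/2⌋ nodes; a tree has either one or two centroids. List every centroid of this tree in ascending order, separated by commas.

larch

Removing larch splits the tree into components of sizes 2, 2, 2, 1, 1, 1, 1, 1, 1, 1, 1, 1; the largest is 2 ≤ ⌊16/2⌋ = 8.
Every other node leaves some component of size > 8, so the centroid is unique.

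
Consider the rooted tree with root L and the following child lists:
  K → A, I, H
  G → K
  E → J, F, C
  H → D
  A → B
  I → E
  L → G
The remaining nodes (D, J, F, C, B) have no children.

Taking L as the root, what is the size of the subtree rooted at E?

E's subtree: {E, J, C, F}, size 4.

4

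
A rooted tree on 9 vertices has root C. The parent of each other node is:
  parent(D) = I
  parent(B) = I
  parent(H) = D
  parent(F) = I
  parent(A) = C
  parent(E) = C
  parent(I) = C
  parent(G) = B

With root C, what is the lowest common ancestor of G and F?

Path G→root: G B I C; path F→root: F I C.
First common node: I.

I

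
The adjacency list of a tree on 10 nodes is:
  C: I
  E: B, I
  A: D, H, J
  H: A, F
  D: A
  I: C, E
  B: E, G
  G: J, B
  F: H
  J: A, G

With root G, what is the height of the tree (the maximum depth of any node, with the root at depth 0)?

4

A deepest node is F, reached by G → J → A → H → F.
That path has 4 edges, so the height is 4.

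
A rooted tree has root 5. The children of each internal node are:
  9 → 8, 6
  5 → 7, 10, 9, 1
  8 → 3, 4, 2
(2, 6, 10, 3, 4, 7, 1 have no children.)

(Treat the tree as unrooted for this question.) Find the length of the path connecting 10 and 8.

3

10 – 5 – 9 – 8: 3 edges.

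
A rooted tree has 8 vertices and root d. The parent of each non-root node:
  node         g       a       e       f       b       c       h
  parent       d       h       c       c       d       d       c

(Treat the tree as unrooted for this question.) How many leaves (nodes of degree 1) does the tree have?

5

Exactly 5 nodes have a single neighbour: a, b, e, f, g.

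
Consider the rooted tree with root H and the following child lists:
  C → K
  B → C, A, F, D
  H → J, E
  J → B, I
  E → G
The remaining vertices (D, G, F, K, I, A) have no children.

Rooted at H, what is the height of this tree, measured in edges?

A deepest node is K, reached by H → J → B → C → K.
That path has 4 edges, so the height is 4.

4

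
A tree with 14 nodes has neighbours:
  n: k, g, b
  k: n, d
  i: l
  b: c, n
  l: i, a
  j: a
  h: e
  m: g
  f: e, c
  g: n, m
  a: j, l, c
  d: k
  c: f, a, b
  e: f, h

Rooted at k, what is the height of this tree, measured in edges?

i sits deepest: k–n–b–c–a–l–i — 6 edges from the root.

6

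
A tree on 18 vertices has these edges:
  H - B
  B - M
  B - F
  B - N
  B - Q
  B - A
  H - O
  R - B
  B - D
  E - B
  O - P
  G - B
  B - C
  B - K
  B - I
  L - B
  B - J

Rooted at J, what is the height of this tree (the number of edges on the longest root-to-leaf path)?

4

The longest root-to-leaf path is J–B–H–O–P (4 edges).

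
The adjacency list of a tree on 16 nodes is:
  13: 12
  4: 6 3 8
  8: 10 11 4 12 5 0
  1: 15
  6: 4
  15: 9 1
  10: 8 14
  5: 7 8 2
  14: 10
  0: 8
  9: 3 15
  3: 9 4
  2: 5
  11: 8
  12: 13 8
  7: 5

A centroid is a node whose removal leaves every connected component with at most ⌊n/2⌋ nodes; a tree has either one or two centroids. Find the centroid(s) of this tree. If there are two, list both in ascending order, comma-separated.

8

Removing 8 splits the tree into components of sizes 6, 3, 2, 2, 1, 1; the largest is 6 ≤ ⌊16/2⌋ = 8.
No neighbour of 8 does as well, so 8 is the unique centroid.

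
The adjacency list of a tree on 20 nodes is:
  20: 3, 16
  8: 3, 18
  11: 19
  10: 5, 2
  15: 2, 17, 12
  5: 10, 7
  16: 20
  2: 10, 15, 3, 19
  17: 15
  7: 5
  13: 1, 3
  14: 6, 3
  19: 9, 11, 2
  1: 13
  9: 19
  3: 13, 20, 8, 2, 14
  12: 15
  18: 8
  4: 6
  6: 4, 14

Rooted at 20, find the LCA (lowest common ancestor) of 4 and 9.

Path 4→root: 4 6 14 3 20; path 9→root: 9 19 2 3 20.
First common node: 3.

3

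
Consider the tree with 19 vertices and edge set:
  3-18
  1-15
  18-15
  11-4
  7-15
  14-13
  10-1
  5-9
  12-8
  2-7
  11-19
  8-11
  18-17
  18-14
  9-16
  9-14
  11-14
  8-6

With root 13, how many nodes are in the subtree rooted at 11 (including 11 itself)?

6

The subtree rooted at 11 contains: 11, 8, 4, 19, 12, 6 — 6 nodes.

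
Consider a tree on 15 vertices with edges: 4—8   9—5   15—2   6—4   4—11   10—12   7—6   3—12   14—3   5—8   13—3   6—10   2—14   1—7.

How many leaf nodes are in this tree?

5

The leaves are 1, 9, 11, 13, 15.
That is 5 leaves.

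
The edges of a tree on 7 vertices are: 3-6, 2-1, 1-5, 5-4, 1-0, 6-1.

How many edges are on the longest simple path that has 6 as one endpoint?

3

Distances from 6 peak at 3, attained at 4.
6-1-5-4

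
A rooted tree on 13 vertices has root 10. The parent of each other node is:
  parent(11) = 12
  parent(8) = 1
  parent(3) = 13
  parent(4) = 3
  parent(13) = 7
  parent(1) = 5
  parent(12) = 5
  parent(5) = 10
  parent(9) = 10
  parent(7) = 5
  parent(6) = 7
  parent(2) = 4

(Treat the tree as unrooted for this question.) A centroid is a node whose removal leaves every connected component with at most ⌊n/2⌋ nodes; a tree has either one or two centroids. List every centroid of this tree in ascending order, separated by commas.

5

Removing 5 splits the tree into components of sizes 6, 2, 2, 2; the largest is 6 ≤ ⌊13/2⌋ = 6.
Every other node leaves some component of size > 6, so the centroid is unique.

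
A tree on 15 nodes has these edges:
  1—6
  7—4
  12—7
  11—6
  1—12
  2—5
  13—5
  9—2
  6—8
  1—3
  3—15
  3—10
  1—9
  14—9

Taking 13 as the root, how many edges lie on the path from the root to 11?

6

13–5–2–9–1–6–11 — 6 edges.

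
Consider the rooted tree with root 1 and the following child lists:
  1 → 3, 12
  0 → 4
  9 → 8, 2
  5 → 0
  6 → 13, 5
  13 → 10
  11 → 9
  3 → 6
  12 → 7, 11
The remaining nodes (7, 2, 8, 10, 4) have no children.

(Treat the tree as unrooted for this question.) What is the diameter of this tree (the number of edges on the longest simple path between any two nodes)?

Starting from 2, a farthest node is 4 at distance 9.
One longest path: 2-9-11-12-1-3-6-5-0-4.
So the diameter is 9.

9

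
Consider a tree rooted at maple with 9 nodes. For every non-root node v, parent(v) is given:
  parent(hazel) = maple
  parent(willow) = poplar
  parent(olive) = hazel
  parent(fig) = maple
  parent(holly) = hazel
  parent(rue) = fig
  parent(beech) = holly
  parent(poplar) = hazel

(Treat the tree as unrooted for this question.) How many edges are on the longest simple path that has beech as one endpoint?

The node farthest from beech is rue, via beech-holly-hazel-maple-fig-rue — 5 edges.

5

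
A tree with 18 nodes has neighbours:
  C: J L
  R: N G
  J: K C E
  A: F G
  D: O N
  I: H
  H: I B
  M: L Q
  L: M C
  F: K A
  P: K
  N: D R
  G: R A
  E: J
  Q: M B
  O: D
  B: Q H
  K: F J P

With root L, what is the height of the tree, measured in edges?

10

O sits deepest: L–C–J–K–F–A–G–R–N–D–O — 10 edges from the root.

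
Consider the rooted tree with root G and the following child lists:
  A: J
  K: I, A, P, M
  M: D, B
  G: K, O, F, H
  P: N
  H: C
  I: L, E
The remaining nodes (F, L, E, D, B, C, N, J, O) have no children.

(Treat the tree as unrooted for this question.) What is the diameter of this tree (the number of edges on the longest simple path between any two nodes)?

BFS from C reaches L last, at distance 5; BFS from L confirms no node is farther.
Path: C - H - G - K - I - L.

5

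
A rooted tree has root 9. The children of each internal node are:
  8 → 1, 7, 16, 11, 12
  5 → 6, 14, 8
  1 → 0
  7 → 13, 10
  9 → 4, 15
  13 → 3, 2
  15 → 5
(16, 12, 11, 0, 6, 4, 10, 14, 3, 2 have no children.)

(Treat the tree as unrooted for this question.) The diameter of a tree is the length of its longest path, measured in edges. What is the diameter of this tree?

A longest path is 4 - 9 - 15 - 5 - 8 - 7 - 13 - 3, with 7 edges.

7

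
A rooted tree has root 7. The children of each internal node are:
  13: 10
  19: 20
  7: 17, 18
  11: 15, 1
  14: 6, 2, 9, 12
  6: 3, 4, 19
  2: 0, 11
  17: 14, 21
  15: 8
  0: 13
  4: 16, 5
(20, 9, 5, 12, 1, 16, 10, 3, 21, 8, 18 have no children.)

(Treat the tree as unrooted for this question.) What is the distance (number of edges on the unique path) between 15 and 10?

15 – 11 – 2 – 0 – 13 – 10: 5 edges.

5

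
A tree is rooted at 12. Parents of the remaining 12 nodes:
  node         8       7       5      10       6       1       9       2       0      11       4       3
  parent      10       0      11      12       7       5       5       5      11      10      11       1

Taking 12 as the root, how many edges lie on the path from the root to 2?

4

Climbing from 2 to the root: 2–5–11–10–12. That's 4 steps.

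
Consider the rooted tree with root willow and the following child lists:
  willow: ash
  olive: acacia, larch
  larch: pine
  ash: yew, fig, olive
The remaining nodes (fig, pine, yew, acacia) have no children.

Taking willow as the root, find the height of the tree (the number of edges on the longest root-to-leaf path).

4

A deepest node is pine, reached by willow-ash-olive-larch-pine.
That path has 4 edges, so the height is 4.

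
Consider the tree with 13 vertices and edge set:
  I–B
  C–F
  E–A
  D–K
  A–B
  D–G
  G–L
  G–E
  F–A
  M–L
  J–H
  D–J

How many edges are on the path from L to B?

4

The path is L – G – E – A – B, which has 4 edges.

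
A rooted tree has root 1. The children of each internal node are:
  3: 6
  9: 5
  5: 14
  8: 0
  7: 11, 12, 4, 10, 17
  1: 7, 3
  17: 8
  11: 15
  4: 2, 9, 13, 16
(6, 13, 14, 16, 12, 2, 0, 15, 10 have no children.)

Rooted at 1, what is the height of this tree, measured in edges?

14 sits deepest: 1 – 7 – 4 – 9 – 5 – 14 — 5 edges from the root.

5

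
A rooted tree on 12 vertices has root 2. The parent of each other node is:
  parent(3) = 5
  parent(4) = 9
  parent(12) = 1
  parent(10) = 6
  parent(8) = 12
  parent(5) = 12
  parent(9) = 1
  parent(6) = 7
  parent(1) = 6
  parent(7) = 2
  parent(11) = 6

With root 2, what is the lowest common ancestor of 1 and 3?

1's ancestor chain is 1, 6, 7, 2 and 3's is 3, 5, 12, 1, 6, 7, 2; they first meet at 1.

1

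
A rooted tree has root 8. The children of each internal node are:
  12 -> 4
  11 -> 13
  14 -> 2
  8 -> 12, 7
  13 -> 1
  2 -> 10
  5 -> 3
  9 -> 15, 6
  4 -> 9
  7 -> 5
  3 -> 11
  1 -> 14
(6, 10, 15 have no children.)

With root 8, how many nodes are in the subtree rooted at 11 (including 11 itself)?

6

The subtree rooted at 11 contains: 11, 13, 1, 14, 2, 10 — 6 nodes.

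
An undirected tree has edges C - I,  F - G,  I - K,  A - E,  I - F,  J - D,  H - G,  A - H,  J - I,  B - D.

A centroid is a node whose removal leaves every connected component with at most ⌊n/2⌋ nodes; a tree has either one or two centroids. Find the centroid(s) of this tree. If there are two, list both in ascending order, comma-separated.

I

Removing I splits the tree into components of sizes 5, 3, 1, 1; the largest is 5 ≤ ⌊11/2⌋ = 5.
No neighbour of I does as well, so I is the unique centroid.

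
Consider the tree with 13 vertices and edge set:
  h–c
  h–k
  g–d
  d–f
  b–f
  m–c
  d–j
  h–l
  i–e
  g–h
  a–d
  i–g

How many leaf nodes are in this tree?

Exactly 7 nodes have a single neighbour: a, b, e, j, k, l, m.

7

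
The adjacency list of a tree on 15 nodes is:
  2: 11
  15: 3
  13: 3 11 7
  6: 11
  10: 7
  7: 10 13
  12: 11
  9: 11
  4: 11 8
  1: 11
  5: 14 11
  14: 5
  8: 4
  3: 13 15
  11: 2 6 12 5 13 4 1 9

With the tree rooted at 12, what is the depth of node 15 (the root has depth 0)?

Climbing from 15 to the root: 15 – 3 – 13 – 11 – 12. That's 4 steps.

4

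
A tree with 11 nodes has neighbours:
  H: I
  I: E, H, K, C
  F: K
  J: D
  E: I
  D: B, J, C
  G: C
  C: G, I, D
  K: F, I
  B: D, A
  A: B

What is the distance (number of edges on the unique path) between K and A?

The path is K - I - C - D - B - A, which has 5 edges.

5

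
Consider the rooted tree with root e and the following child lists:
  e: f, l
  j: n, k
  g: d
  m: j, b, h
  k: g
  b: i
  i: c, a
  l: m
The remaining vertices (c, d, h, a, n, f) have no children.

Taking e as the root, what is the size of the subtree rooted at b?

b's subtree: {b, i, a, c}, size 4.

4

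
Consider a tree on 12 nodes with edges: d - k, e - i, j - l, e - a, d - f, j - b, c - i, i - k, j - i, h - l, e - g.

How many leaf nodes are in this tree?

6

The leaves are a, b, c, f, g, h.
That is 6 leaves.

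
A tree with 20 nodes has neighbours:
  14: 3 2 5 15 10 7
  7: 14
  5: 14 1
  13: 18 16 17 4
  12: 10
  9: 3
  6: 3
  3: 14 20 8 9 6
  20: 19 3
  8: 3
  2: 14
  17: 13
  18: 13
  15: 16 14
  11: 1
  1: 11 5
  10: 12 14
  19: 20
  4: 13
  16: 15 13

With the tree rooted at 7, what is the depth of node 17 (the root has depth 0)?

Climbing from 17 to the root: 17 → 13 → 16 → 15 → 14 → 7. That's 5 steps.

5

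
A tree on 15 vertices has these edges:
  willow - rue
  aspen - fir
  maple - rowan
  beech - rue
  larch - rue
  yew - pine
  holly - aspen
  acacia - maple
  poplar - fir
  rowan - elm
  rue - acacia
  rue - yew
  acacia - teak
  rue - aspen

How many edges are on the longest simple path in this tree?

BFS from elm reaches poplar last, at distance 7; BFS from poplar confirms no node is farther.
Path: elm - rowan - maple - acacia - rue - aspen - fir - poplar.

7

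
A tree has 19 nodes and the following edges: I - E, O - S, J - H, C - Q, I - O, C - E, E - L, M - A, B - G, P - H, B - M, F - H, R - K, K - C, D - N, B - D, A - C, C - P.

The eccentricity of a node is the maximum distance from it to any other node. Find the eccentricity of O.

8

Distances from O peak at 8, attained at N.
O – I – E – C – A – M – B – D – N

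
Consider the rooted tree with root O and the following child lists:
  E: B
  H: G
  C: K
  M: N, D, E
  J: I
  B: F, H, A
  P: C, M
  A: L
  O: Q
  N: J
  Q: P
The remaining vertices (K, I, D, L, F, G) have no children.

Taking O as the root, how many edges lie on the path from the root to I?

Path from O to I: O–Q–P–M–N–J–I, which has 6 edges.

6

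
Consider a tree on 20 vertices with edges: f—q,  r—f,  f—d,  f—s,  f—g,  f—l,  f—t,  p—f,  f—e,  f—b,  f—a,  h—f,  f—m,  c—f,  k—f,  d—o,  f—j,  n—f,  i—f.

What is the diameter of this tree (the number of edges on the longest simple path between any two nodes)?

3

Starting from o, a farthest node is m at distance 3.
One longest path: o-d-f-m.
So the diameter is 3.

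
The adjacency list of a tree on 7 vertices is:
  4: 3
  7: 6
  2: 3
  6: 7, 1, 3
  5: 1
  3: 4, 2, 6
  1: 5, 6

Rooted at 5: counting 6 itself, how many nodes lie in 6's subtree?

5

The subtree rooted at 6 contains: 6, 3, 7, 4, 2 — 5 nodes.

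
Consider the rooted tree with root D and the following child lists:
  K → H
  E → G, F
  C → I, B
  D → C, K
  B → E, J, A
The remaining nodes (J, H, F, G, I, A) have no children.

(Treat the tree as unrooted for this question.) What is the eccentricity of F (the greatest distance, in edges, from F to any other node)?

6

A farthest node from F is H.
The path F–E–B–C–D–K–H has 6 edges.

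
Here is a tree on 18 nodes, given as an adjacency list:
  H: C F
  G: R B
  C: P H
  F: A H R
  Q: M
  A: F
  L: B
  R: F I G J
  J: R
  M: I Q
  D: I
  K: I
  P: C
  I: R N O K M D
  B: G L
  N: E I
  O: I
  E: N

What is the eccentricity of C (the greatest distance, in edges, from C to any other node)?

6

Distances from C peak at 6, attained at Q (E, L also at distance 6).
C – H – F – R – I – M – Q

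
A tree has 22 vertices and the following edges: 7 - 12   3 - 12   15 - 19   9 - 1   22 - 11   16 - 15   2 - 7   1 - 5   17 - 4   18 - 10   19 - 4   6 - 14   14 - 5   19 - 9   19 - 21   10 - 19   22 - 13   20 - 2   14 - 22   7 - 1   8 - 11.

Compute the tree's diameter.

Starting from 8, a farthest node is 18 at distance 9.
One longest path: 8-11-22-14-5-1-9-19-10-18.
So the diameter is 9.

9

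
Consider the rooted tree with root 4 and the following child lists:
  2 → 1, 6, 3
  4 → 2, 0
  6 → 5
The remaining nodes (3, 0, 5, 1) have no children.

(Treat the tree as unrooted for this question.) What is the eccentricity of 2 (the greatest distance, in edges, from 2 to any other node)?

The node farthest from 2 is 0 (5 also at distance 2), via 2-4-0 — 2 edges.

2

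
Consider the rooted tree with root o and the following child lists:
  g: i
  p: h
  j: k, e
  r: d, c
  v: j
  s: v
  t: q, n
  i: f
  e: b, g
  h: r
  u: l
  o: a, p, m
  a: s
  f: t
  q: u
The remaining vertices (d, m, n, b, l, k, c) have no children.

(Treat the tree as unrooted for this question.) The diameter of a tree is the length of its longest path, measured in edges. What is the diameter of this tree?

16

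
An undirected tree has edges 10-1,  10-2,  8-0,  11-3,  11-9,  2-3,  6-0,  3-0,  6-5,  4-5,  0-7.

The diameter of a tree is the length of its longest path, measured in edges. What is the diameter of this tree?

BFS from 1 reaches 4 last, at distance 7; BFS from 4 confirms no node is farther.
Path: 1 – 10 – 2 – 3 – 0 – 6 – 5 – 4.

7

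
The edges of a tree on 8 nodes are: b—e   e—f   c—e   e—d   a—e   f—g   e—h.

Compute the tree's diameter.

A longest path is g – f – e – c, with 3 edges.

3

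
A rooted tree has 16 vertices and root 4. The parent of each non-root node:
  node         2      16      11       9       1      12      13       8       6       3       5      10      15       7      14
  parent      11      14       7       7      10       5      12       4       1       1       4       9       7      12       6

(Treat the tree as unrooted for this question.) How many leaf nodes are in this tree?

6

Degree-1 nodes: 2, 3, 8, 13, 15, 16 — 6 of them.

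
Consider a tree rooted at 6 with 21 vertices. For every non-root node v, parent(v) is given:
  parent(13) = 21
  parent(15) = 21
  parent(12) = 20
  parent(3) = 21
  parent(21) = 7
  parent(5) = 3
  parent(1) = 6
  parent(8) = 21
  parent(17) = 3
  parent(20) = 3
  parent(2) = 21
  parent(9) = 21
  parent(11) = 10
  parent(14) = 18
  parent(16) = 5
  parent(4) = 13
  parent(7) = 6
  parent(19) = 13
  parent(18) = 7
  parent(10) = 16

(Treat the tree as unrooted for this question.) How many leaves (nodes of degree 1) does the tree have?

11

The leaves are 1, 2, 4, 8, 9, 11, 12, 14, 15, 17, 19.
That is 11 leaves.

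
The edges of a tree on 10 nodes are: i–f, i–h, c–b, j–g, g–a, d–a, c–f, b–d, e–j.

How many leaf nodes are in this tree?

2

Degree-1 nodes: e, h — 2 of them.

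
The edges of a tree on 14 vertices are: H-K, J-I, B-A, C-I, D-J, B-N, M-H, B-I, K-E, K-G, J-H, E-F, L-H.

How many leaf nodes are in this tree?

Degree-1 nodes: A, C, D, F, G, L, M, N — 8 of them.

8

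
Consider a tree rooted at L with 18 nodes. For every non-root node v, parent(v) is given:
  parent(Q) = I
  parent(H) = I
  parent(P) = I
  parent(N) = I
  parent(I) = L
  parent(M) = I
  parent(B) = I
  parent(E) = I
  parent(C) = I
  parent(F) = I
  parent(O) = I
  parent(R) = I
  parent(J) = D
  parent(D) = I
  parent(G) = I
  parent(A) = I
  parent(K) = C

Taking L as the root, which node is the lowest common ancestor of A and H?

Path A→root: A I L; path H→root: H I L.
First common node: I.

I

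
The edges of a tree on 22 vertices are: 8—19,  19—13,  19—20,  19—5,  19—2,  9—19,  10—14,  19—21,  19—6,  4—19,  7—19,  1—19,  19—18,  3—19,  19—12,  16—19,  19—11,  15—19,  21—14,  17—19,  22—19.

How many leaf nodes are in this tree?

19

The leaves are 1, 2, 3, 4, 5, 6, 7, 8, 9, 10, 11, 12, 13, 15, 16, 17, 18, 20, 22.
That is 19 leaves.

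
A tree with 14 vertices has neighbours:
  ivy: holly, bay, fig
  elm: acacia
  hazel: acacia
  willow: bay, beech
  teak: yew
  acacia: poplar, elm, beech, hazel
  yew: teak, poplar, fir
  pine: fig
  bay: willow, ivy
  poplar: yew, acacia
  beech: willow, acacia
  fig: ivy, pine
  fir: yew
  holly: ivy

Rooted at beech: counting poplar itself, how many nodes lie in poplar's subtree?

poplar's subtree: {poplar, yew, fir, teak}, size 4.

4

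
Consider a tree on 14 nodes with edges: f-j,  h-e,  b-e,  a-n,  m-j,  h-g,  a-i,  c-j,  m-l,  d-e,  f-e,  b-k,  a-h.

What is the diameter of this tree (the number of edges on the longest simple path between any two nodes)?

Starting from n, a farthest node is l at distance 7.
One longest path: n–a–h–e–f–j–m–l.
So the diameter is 7.

7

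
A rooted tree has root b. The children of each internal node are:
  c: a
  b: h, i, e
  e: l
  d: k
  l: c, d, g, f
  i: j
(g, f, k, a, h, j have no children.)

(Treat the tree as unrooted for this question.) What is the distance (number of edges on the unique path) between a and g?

3

Walking from a: a – c – l – g. Length 3.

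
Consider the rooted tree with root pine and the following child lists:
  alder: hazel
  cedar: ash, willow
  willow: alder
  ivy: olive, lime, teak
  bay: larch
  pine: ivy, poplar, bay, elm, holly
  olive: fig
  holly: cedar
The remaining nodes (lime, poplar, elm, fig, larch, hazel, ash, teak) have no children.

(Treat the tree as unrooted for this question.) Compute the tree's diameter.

BFS from fig reaches hazel last, at distance 8; BFS from hazel confirms no node is farther.
Path: fig–olive–ivy–pine–holly–cedar–willow–alder–hazel.

8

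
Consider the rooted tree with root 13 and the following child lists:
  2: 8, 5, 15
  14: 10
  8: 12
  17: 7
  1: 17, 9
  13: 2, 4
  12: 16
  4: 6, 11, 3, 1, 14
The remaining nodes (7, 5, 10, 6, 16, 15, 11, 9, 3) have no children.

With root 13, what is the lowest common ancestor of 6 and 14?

Path 6→root: 6 4 13; path 14→root: 14 4 13.
First common node: 4.

4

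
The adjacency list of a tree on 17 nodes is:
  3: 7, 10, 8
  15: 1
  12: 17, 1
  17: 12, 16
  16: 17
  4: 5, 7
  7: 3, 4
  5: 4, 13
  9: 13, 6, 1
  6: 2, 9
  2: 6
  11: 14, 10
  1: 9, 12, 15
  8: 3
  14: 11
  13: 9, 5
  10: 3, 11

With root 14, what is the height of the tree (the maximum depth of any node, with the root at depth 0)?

12

A deepest node is 16, reached by 14 → 11 → 10 → 3 → 7 → 4 → 5 → 13 → 9 → 1 → 12 → 17 → 16.
That path has 12 edges, so the height is 12.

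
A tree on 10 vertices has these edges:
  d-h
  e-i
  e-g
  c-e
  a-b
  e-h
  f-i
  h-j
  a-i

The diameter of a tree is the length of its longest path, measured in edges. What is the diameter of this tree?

Starting from b, a farthest node is d at distance 5.
One longest path: b – a – i – e – h – d.
So the diameter is 5.

5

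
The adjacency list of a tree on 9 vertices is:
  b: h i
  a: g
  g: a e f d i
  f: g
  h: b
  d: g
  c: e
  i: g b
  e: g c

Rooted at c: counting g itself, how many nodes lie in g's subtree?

7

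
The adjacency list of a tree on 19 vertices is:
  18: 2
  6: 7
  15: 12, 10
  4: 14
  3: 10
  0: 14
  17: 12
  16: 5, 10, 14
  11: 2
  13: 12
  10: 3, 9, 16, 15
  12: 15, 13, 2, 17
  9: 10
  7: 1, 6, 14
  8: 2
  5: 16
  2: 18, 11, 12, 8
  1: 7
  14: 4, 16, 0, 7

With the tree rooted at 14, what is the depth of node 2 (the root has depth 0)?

Path from 14 to 2: 14 → 16 → 10 → 15 → 12 → 2, which has 5 edges.

5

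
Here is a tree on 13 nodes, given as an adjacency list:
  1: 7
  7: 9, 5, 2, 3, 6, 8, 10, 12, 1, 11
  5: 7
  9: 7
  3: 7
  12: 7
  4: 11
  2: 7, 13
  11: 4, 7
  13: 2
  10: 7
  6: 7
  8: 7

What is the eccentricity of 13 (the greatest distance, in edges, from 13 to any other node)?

4

The node farthest from 13 is 4, via 13–2–7–11–4 — 4 edges.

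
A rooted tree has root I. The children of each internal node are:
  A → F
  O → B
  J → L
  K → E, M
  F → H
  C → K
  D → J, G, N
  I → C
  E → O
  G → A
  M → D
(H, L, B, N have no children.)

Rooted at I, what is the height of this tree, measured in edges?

8

The longest root-to-leaf path is I – C – K – M – D – G – A – F – H (8 edges).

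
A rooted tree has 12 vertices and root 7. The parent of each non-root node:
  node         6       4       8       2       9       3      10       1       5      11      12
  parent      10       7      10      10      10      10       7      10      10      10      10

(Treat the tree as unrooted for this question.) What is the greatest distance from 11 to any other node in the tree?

3

A farthest node from 11 is 4.
The path 11 – 10 – 7 – 4 has 3 edges.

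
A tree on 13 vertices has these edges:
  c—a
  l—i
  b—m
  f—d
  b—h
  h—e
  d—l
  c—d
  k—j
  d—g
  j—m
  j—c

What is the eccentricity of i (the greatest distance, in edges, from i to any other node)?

A farthest node from i is e.
The path i-l-d-c-j-m-b-h-e has 8 edges.

8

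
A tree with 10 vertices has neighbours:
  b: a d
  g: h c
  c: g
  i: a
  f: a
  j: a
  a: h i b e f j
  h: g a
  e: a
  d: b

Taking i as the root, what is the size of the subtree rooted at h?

The subtree rooted at h contains: h, g, c — 3 nodes.

3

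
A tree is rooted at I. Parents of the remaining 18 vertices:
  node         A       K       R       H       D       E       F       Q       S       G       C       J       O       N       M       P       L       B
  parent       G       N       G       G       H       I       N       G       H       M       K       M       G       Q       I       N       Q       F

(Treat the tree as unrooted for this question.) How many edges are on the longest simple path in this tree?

BFS from B reaches E last, at distance 7; BFS from E confirms no node is farther.
Path: B–F–N–Q–G–M–I–E.

7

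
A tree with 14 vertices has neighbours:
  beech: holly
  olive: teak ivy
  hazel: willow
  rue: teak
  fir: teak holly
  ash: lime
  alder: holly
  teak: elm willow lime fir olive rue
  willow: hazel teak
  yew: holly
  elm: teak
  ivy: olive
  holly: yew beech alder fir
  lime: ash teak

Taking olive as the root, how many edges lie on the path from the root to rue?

olive–teak–rue — 2 edges.

2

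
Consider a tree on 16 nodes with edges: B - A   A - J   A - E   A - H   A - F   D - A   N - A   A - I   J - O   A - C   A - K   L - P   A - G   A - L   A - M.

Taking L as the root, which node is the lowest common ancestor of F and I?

Path F→root: F A L; path I→root: I A L.
First common node: A.

A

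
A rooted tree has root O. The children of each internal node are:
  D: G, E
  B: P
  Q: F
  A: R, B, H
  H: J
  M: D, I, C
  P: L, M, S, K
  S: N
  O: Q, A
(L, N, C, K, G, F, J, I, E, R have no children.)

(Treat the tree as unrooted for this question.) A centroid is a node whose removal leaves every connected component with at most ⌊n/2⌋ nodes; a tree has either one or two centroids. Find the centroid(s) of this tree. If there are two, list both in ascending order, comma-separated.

P

If P is removed the pieces have sizes 8, 6, 2, 1, 1, all ≤ ⌊19/2⌋ = 9.
Every other node leaves some component of size > 9, so the centroid is unique.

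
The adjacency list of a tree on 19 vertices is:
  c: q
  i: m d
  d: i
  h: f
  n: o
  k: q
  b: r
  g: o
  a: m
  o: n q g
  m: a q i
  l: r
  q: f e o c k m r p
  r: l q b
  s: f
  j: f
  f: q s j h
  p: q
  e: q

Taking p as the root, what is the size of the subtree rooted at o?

3

Descendants of o (including itself): o, g, n. That's 3.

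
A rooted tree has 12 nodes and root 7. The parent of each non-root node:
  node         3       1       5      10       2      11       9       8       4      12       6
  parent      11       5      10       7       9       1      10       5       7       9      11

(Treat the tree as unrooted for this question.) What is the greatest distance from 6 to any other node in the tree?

A farthest node from 6 is 2 (4, 12 also at distance 6).
The path 6-11-1-5-10-9-2 has 6 edges.

6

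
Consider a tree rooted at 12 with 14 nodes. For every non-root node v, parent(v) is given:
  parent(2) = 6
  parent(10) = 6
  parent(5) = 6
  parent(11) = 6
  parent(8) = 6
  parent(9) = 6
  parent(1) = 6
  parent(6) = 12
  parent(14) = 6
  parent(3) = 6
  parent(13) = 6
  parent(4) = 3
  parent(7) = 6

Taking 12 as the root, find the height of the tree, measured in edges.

The longest root-to-leaf path is 12–6–3–4 (3 edges).

3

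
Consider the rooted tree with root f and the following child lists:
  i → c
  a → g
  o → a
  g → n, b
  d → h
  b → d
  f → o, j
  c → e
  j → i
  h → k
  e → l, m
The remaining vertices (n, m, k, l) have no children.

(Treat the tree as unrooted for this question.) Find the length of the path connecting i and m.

3

Walking from i: i – c – e – m. Length 3.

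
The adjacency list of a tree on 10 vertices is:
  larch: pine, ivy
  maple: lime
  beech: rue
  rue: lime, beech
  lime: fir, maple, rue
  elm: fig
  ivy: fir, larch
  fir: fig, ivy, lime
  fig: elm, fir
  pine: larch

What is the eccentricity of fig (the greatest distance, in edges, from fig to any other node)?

4

Distances from fig peak at 4, attained at beech (pine also at distance 4).
fig–fir–lime–rue–beech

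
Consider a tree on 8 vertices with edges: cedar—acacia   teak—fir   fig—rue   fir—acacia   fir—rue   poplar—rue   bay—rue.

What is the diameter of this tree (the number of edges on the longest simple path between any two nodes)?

A longest path is cedar - acacia - fir - rue - fig, with 4 edges.

4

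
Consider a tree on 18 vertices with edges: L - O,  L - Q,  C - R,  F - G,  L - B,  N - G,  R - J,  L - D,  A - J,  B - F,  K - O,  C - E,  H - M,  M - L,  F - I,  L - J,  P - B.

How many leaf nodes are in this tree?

The leaves are A, D, E, H, I, K, N, P, Q.
That is 9 leaves.

9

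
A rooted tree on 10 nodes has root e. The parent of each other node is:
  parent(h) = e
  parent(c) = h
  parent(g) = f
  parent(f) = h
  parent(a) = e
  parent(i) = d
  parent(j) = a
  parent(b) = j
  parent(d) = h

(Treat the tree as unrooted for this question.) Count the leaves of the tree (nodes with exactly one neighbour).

The leaves are b, c, g, i.
That is 4 leaves.

4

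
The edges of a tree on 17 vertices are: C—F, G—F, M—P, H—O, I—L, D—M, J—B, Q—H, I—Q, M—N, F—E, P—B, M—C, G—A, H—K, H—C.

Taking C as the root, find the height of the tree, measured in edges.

The longest root-to-leaf path is C → M → P → B → J (4 edges).

4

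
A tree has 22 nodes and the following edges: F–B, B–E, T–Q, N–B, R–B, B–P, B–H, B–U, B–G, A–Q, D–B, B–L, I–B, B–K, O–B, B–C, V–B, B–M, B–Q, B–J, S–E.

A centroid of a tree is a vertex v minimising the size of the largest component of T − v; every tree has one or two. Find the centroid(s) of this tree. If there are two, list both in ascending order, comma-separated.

If B is removed the pieces have sizes 3, 2, 1, 1, 1, 1, 1, 1, 1, 1, 1, 1, 1, 1, 1, 1, 1, 1, all ≤ ⌊22/2⌋ = 11.
Every other node leaves some component of size > 11, so the centroid is unique.

B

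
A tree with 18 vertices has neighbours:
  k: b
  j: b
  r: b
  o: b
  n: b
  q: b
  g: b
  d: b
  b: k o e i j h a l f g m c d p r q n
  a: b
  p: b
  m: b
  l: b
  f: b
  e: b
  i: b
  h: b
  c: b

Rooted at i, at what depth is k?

2

Path from i to k: i – b – k, which has 2 edges.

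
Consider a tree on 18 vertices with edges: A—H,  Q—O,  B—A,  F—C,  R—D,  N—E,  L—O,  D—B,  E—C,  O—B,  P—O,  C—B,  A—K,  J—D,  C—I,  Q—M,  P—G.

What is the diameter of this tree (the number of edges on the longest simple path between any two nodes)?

BFS from G reaches N last, at distance 6; BFS from N confirms no node is farther.
Path: G-P-O-B-C-E-N.

6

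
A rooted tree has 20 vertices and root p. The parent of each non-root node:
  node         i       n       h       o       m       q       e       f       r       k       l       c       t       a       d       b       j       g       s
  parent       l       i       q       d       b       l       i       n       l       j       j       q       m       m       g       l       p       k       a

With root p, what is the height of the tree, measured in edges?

6

A deepest node is s, reached by p–j–l–b–m–a–s.
That path has 6 edges, so the height is 6.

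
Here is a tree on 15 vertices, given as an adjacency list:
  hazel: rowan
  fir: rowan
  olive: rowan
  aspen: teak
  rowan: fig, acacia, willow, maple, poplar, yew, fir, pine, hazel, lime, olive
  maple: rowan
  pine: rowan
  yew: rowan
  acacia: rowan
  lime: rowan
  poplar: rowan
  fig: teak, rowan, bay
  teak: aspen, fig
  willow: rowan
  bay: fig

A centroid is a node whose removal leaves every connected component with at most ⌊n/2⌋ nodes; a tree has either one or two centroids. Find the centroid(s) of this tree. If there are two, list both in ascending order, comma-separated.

rowan

If rowan is removed the pieces have sizes 4, 1, 1, 1, 1, 1, 1, 1, 1, 1, 1, all ≤ ⌊15/2⌋ = 7.
Every other node leaves some component of size > 7, so the centroid is unique.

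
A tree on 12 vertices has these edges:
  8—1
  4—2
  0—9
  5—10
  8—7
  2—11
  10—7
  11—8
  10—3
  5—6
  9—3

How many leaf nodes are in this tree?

4

The leaves are 0, 1, 4, 6.
That is 4 leaves.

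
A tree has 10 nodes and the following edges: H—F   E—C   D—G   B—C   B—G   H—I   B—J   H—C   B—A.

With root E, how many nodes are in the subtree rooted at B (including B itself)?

B's subtree: {B, J, A, G, D}, size 5.

5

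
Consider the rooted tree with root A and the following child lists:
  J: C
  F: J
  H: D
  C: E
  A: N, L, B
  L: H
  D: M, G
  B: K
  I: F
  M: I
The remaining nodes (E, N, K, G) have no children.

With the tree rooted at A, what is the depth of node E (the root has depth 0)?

9

Climbing from E to the root: E → C → J → F → I → M → D → H → L → A. That's 9 steps.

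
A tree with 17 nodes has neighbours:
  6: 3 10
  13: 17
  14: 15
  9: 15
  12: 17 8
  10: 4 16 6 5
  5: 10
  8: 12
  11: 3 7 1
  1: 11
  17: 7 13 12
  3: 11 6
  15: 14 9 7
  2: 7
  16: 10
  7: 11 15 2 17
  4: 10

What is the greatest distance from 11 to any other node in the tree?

A farthest node from 11 is 16 (8, 5, 4 also at distance 4).
The path 11–3–6–10–16 has 4 edges.

4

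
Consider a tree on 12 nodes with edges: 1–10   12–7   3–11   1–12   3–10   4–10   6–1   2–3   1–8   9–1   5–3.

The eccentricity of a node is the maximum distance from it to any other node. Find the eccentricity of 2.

5

Distances from 2 peak at 5, attained at 7.
2-3-10-1-12-7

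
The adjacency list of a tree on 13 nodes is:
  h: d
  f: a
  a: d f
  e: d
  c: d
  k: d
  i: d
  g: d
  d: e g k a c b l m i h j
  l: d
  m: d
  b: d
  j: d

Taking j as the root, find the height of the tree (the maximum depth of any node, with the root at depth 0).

The longest root-to-leaf path is j–d–a–f (3 edges).

3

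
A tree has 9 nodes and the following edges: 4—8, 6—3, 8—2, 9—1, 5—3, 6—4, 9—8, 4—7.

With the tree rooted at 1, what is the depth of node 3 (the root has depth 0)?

5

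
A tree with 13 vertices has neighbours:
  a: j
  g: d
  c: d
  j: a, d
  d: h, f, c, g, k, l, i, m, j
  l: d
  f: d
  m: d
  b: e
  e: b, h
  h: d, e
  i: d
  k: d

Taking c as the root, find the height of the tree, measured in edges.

b sits deepest: c → d → h → e → b — 4 edges from the root.

4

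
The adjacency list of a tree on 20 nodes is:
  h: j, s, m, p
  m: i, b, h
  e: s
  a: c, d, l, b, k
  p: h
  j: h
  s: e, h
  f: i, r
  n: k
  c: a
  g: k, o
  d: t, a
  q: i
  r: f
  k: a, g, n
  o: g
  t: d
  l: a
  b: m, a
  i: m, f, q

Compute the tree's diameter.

BFS from o reaches e last, at distance 8; BFS from e confirms no node is farther.
Path: o – g – k – a – b – m – h – s – e.

8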